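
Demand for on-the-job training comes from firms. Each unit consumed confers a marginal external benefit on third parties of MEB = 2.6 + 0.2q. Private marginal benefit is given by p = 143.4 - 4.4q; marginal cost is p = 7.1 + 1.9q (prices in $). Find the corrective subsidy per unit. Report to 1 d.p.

subsidy = $7.2 per unit

Social marginal benefit = demand + MEB = 146.0 - 4.2q.
Set SMB = MC: 146.0 - 4.2q = 7.1 + 1.9q → q* = 22.7705.
The Pigouvian subsidy equals MEB at q*: 2.6 + 0.2×22.7705 = 7.1541.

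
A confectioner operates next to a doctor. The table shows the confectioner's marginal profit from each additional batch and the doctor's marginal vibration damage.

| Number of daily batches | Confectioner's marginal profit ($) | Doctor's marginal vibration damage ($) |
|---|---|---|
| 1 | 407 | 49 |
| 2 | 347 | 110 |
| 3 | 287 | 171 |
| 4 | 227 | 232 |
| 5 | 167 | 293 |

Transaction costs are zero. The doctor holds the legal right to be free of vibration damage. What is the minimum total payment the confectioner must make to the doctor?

$330

Efficient level: marginal profit ≥ marginal vibration damage through level 3, so k* = 3.
With the doctor holding the right, the confectioner must at least compensate total damage at k*: 49 + 110 + 171 = 330.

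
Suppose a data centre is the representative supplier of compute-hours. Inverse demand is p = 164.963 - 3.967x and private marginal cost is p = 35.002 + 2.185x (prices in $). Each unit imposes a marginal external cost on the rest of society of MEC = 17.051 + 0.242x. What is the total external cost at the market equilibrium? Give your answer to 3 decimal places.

Market equilibrium (private): 35.002 + 2.185x = 164.963 - 3.967x → x_m = 21.1250.
Total external cost = ∫₀^{x_m} (17.051 + 0.242x) dx = 17.051×21.1250 + ½×0.242×21.1250² = 414.2005.

$414.201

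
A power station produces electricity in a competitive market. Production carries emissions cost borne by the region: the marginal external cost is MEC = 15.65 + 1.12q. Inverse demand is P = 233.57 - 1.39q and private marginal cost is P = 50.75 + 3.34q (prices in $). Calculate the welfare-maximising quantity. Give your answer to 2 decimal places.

q* = 28.58

Social marginal cost = private MC + MEC = 66.40 + 4.46q.
Set SMC = demand: 66.40 + 4.46q = 233.57 - 1.39q → q* = 28.5761.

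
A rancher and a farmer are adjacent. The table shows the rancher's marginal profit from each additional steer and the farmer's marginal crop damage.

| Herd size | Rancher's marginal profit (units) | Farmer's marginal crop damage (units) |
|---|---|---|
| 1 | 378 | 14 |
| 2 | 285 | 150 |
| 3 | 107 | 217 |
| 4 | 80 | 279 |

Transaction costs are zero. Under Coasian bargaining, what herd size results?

2

Bargaining reaches the level where marginal profit last exceeds marginal crop damage.
That holds through level 2 (285 ≥ 150) but not at 3 (107 < 217).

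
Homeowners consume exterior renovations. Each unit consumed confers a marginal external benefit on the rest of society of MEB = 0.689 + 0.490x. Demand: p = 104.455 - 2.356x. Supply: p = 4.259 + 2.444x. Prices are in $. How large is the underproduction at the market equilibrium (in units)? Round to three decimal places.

2.533 units

Market equilibrium (private): 4.259 + 2.444x = 104.455 - 2.356x → x_m = 20.8742.
Social marginal benefit = demand + MEB = 105.144 - 1.866x.
Set SMB = MC: 105.144 - 1.866x = 4.259 + 2.444x → x* = 23.4072.
Gap = |20.8742 − 23.4072| = 2.5330.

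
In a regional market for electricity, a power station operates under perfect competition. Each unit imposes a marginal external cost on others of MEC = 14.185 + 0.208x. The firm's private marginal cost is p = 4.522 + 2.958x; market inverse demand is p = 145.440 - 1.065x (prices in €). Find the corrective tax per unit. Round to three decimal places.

tax = €20.415 per unit

Social marginal cost = private MC + MEC = 18.707 + 3.166x.
Set SMC = demand: 18.707 + 3.166x = 145.440 - 1.065x → x* = 29.9534.
The Pigouvian tax equals MEC at x*: 14.185 + 0.208×29.9534 = 20.4153.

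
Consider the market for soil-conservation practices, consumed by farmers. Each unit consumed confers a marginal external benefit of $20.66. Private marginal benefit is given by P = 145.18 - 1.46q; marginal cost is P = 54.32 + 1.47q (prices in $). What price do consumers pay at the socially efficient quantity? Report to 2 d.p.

Social marginal benefit = demand + MEB = 165.84 - 1.46q.
Set SMB = MC: 165.84 - 1.46q = 54.32 + 1.47q → q* = 38.0614.
Consumer price on the demand curve at q*: 145.18 − 1.46×38.0614 = 89.6104.

P = $89.61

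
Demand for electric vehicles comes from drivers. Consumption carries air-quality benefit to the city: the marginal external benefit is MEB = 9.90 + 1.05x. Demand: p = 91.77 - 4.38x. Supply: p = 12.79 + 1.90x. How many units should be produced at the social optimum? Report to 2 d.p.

x* = 16.99

Social marginal benefit = demand + MEB = 101.67 - 3.33x.
Set SMB = MC: 101.67 - 3.33x = 12.79 + 1.90x → x* = 16.9943.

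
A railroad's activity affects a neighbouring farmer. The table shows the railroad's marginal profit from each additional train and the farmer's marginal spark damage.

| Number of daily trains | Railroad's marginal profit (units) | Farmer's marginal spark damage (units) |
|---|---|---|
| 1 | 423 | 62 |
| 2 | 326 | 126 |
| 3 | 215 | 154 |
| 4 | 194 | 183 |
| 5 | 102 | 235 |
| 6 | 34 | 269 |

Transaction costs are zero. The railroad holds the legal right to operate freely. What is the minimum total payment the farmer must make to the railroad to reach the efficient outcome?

136

Left alone the railroad would choose level 6 (marginal profit stays positive).
Efficient level: k* = 4 (marginal profit ≥ marginal spark damage through 4).
The farmer must at least cover the railroad's forgone profit from cutting 6→4: 102 + 34 = 136.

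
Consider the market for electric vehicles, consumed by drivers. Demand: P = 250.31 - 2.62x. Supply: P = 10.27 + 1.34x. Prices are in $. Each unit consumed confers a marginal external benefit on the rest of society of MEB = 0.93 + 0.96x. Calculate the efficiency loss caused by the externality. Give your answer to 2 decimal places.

DWL = $582.56

Market equilibrium (private): 10.27 + 1.34x = 250.31 - 2.62x → x_m = 60.6162.
Social marginal benefit = demand + MEB = 251.24 - 1.66x.
Set SMB = MC: 251.24 - 1.66x = 10.27 + 1.34x → x* = 80.3233.
Between x* and x_m the wedge SMB − MC runs linearly from 0 to MEB(x_m), so the loss is a triangle.
DWL = ½ × 19.7071 × 59.1215 = 582.5567.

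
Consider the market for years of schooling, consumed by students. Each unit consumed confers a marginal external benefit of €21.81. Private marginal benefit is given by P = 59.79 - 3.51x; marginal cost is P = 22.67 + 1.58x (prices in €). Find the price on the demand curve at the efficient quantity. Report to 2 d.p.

P = €19.15

Social marginal benefit = demand + MEB = 81.60 - 3.51x.
Set SMB = MC: 81.60 - 3.51x = 22.67 + 1.58x → x* = 11.5776.
Consumer price on the demand curve at x*: 59.79 − 3.51×11.5776 = 19.1526.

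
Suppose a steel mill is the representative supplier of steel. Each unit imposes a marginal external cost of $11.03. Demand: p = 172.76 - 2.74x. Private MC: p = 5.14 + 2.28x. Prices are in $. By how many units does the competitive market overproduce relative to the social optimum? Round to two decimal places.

2.20 units

Market equilibrium (private): 5.14 + 2.28x = 172.76 - 2.74x → x_m = 33.3904.
Social marginal cost = private MC + MEC = 16.17 + 2.28x.
Set SMC = demand: 16.17 + 2.28x = 172.76 - 2.74x → x* = 31.1932.
Gap = |33.3904 − 31.1932| = 2.1972.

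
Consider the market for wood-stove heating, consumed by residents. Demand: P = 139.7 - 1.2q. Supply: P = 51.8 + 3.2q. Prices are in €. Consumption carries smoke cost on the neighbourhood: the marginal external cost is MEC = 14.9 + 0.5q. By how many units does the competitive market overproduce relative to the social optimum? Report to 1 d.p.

Market equilibrium (private): 51.8 + 3.2q = 139.7 - 1.2q → q_m = 19.9773.
Social marginal benefit = demand − MEC = 124.8 - 1.7q.
Set SMB = MC: 124.8 - 1.7q = 51.8 + 3.2q → q* = 14.8980.
Gap = |19.9773 − 14.8980| = 5.0793.

5.1 units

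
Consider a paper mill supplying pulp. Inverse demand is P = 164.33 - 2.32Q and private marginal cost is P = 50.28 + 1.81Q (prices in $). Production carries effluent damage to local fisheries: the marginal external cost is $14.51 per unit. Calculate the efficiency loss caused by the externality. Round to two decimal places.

DWL = $25.49

Market equilibrium (private): 50.28 + 1.81Q = 164.33 - 2.32Q → Q_m = 27.6150.
Social marginal cost = private MC + MEC = 64.79 + 1.81Q.
Set SMC = demand: 64.79 + 1.81Q = 164.33 - 2.32Q → Q* = 24.1017.
Height of the DWL triangle at Q_m is SMC(Q_m) − demand(Q_m) = MEC(Q_m) = 14.5100.
DWL = ½ × 3.5133 × 14.5100 = 25.4890.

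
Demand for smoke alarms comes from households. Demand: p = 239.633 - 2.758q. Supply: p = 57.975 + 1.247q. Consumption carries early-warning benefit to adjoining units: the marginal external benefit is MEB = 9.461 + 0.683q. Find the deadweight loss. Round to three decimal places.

DWL = 246.151

Market equilibrium (private): 57.975 + 1.247q = 239.633 - 2.758q → q_m = 45.3578.
Social marginal benefit = demand + MEB = 249.094 - 2.075q.
Set SMB = MC: 249.094 - 2.075q = 57.975 + 1.247q → q* = 57.5313.
Height of the DWL triangle at q_m is SMB(q_m) − MC(q_m) = MEB(q_m) = 40.4404.
DWL = ½ × 12.1735 × 40.4404 = 246.1506.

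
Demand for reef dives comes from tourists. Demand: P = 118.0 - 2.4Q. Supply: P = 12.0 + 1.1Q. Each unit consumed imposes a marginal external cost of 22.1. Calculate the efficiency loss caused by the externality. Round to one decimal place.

Market equilibrium (private): 12.0 + 1.1Q = 118.0 - 2.4Q → Q_m = 30.2857.
Social marginal benefit = demand − MEC = 95.9 - 2.4Q.
Set SMB = MC: 95.9 - 2.4Q = 12.0 + 1.1Q → Q* = 23.9714.
The loss is the area between SMB and MC from Q* to Q_m; with linear curves that's a triangle of height MEC(Q_m).
DWL = ½ × 6.3143 × 22.1000 = 69.7730.

DWL = 69.8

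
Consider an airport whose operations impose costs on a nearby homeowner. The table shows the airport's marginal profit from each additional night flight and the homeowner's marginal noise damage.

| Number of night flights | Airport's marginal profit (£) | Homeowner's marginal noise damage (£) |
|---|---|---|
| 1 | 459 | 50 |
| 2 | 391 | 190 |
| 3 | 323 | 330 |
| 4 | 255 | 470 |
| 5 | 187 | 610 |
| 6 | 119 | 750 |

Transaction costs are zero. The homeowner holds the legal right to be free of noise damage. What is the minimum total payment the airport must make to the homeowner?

£240

Efficient level: marginal profit ≥ marginal noise damage through level 2, so k* = 2.
With the homeowner holding the right, the airport must at least compensate total damage at k*: 50 + 190 = 240.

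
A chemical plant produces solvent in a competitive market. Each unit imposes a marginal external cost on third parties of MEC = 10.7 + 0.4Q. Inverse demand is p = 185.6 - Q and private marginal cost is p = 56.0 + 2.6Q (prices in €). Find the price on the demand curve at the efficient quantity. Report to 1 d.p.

P = €155.9

Social marginal cost = private MC + MEC = 66.7 + 3.0Q.
Set SMC = demand: 66.7 + 3.0Q = 185.6 - Q → Q* = 29.7250.
Consumer price on the demand curve at Q*: 185.6 − 1.0×29.7250 = 155.8750.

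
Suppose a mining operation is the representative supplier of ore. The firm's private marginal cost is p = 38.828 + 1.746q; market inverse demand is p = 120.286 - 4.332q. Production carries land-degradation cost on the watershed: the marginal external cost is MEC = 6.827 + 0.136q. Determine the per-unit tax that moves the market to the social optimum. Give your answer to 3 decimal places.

Social marginal cost = private MC + MEC = 45.655 + 1.882q.
Set SMC = demand: 45.655 + 1.882q = 120.286 - 4.332q → q* = 12.0101.
The Pigouvian tax equals MEC at q*: 6.827 + 0.136×12.0101 = 8.4604.

tax = 8.460 per unit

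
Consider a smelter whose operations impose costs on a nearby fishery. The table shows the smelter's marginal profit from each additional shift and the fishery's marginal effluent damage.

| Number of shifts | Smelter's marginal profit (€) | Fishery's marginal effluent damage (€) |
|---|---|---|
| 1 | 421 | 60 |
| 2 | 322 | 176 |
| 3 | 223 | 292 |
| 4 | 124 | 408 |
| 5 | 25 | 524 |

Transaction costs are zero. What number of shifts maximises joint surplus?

Bargaining reaches the level where marginal profit last exceeds marginal effluent damage.
That holds through level 2 (322 ≥ 176) but not at 3 (223 < 292).

2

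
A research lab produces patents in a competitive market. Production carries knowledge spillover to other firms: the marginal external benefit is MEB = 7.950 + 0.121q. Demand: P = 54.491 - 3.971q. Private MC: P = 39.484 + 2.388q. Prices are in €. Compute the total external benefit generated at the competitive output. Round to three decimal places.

Market equilibrium (private): 39.484 + 2.388q = 54.491 - 3.971q → q_m = 2.3600.
Total external benefit = ∫₀^{q_m} (7.950 + 0.121q) dq = 7.950×2.3600 + ½×0.121×2.3600² = 19.0990.

€19.099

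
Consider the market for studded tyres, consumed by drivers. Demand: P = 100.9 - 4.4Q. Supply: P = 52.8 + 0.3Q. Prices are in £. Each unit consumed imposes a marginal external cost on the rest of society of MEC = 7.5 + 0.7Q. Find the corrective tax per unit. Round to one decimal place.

tax = £12.8 per unit

Social marginal benefit = demand − MEC = 93.4 - 5.1Q.
Set SMB = MC: 93.4 - 5.1Q = 52.8 + 0.3Q → Q* = 7.5185.
The Pigouvian tax equals MEC at Q*: 7.5 + 0.7×7.5185 = 12.7630.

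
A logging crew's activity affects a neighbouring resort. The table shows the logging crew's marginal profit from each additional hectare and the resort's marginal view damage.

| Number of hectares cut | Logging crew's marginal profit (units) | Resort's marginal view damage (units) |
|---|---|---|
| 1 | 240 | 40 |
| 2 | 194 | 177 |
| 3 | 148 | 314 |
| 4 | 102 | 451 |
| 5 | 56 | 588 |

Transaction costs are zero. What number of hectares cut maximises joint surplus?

Bargaining reaches the level where marginal profit last exceeds marginal view damage.
That holds through level 2 (194 ≥ 177) but not at 3 (148 < 314).

2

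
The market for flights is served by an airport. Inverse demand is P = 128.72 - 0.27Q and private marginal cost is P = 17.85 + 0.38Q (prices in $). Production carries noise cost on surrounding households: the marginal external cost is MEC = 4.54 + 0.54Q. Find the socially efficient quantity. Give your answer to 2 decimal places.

Social marginal cost = private MC + MEC = 22.39 + 0.92Q.
Set SMC = demand: 22.39 + 0.92Q = 128.72 - 0.27Q → Q* = 89.3529.

Q* = 89.35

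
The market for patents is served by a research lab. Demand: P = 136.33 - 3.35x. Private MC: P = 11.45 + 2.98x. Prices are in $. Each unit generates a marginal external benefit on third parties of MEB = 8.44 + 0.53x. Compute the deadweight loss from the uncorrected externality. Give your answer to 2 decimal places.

Market equilibrium (private): 11.45 + 2.98x = 136.33 - 3.35x → x_m = 19.7283.
Social marginal cost = private MC − MEB = 3.01 + 2.45x.
Set SMC = demand: 3.01 + 2.45x = 136.33 - 3.35x → x* = 22.9862.
Between x* and x_m the wedge demand − SMC runs linearly from 0 to MEB(x_m), so the loss is a triangle.
DWL = ½ × 3.2579 × 18.8960 = 30.7806.

DWL = $30.78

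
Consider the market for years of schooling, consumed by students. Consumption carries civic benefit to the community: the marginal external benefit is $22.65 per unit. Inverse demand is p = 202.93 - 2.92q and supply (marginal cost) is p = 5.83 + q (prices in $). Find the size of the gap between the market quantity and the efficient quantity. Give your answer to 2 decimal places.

5.78 units

Market equilibrium (private): 5.83 + q = 202.93 - 2.92q → q_m = 50.2806.
Social marginal benefit = demand + MEB = 225.58 - 2.92q.
Set SMB = MC: 225.58 - 2.92q = 5.83 + q → q* = 56.0587.
Gap = |50.2806 − 56.0587| = 5.7781.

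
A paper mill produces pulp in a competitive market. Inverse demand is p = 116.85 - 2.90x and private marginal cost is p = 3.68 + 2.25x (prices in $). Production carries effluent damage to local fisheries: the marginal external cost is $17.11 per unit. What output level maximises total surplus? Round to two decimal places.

Social marginal cost = private MC + MEC = 20.79 + 2.25x.
Set SMC = demand: 20.79 + 2.25x = 116.85 - 2.90x → x* = 18.6524.

x* = 18.65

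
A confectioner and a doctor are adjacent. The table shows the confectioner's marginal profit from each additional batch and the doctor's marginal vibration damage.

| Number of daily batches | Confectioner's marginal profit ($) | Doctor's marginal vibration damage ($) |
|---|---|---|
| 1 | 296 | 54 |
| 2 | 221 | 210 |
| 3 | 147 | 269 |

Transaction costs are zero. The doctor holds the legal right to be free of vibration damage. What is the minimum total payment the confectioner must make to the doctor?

Efficient level: marginal profit ≥ marginal vibration damage through level 2, so k* = 2.
With the doctor holding the right, the confectioner must at least compensate total damage at k*: 54 + 210 = 264.

$264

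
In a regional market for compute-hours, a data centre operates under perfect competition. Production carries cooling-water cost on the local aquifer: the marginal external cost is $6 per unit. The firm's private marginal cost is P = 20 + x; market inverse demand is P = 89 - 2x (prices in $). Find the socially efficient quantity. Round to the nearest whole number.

x* = 21

Social marginal cost = private MC + MEC = 26 + x.
Set SMC = demand: 26 + x = 89 - 2x → x* = 21.0000.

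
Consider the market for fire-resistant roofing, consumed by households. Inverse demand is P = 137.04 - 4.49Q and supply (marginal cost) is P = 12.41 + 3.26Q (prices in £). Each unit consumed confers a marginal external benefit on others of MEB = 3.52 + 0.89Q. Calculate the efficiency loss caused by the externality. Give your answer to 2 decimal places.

Market equilibrium (private): 12.41 + 3.26Q = 137.04 - 4.49Q → Q_m = 16.0813.
Social marginal benefit = demand + MEB = 140.56 - 3.60Q.
Set SMB = MC: 140.56 - 3.60Q = 12.41 + 3.26Q → Q* = 18.6808.
The welfare-loss triangle has base |Q_m − Q*| and height MEB(Q_m) (the vertical gap between SMB and MC is zero at Q* and MEB at Q_m).
DWL = ½ × 2.5995 × 17.8323 = 23.1775.

DWL = £23.18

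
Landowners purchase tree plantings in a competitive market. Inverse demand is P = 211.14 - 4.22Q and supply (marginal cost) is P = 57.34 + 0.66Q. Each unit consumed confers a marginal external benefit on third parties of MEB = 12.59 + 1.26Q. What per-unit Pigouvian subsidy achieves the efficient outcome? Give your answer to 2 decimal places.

Social marginal benefit = demand + MEB = 223.73 - 2.96Q.
Set SMB = MC: 223.73 - 2.96Q = 57.34 + 0.66Q → Q* = 45.9641.
The Pigouvian subsidy equals MEB at Q*: 12.59 + 1.26×45.9641 = 70.5048.

subsidy = 70.50 per unit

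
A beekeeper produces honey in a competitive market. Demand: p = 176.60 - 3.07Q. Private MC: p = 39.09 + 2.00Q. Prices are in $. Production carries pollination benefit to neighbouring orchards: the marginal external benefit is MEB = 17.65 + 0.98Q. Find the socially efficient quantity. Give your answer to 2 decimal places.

Social marginal cost = private MC − MEB = 21.44 + 1.02Q.
Set SMC = demand: 21.44 + 1.02Q = 176.60 - 3.07Q → Q* = 37.9364.

Q* = 37.94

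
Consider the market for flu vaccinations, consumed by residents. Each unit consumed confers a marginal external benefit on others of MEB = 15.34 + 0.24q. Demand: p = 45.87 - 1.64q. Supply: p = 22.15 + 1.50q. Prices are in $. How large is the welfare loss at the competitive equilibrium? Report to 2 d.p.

Market equilibrium (private): 22.15 + 1.50q = 45.87 - 1.64q → q_m = 7.5541.
Social marginal benefit = demand + MEB = 61.21 - 1.40q.
Set SMB = MC: 61.21 - 1.40q = 22.15 + 1.50q → q* = 13.4690.
Between q* and q_m the wedge SMB − MC runs linearly from 0 to MEB(q_m), so the loss is a triangle.
DWL = ½ × 5.9149 × 17.1530 = 50.7291.

DWL = $50.73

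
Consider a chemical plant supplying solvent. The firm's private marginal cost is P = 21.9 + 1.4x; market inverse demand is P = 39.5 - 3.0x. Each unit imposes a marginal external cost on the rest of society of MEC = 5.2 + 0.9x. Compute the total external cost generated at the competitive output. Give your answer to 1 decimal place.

Market equilibrium (private): 21.9 + 1.4x = 39.5 - 3.0x → x_m = 4.0000.
Total external cost = ∫₀^{x_m} (5.2 + 0.9x) dx = 5.2×4.0000 + ½×0.9×4.0000² = 28.0000.

28.0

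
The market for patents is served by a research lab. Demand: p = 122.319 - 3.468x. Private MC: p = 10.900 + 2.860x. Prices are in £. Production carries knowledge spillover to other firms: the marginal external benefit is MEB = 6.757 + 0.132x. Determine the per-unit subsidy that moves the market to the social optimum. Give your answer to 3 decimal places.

subsidy = £9.275 per unit

Social marginal cost = private MC − MEB = 4.143 + 2.728x.
Set SMC = demand: 4.143 + 2.728x = 122.319 - 3.468x → x* = 19.0730.
The Pigouvian subsidy equals MEB at x*: 6.757 + 0.132×19.0730 = 9.2746.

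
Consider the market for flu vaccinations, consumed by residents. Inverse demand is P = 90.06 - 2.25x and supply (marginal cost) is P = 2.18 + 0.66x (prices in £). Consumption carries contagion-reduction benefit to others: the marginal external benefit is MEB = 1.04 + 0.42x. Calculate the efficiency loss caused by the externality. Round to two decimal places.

Market equilibrium (private): 2.18 + 0.66x = 90.06 - 2.25x → x_m = 30.1993.
Social marginal benefit = demand + MEB = 91.10 - 1.83x.
Set SMB = MC: 91.10 - 1.83x = 2.18 + 0.66x → x* = 35.7108.
The welfare-loss triangle has base |x_m − x*| and height MEB(x_m) (the vertical gap between SMB and MC is zero at x* and MEB at x_m).
DWL = ½ × 5.5115 × 13.7237 = 37.8191.

DWL = £37.82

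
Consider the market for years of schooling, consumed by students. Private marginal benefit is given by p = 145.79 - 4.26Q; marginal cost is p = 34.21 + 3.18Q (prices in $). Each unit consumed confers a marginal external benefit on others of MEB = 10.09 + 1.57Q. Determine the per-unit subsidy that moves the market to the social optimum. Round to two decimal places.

subsidy = $42.63 per unit

Social marginal benefit = demand + MEB = 155.88 - 2.69Q.
Set SMB = MC: 155.88 - 2.69Q = 34.21 + 3.18Q → Q* = 20.7274.
The Pigouvian subsidy equals MEB at Q*: 10.09 + 1.57×20.7274 = 42.6320.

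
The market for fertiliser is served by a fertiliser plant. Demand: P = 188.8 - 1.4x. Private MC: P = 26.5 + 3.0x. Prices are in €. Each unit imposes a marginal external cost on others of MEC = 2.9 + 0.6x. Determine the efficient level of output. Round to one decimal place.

Social marginal cost = private MC + MEC = 29.4 + 3.6x.
Set SMC = demand: 29.4 + 3.6x = 188.8 - 1.4x → x* = 31.8800.

x* = 31.9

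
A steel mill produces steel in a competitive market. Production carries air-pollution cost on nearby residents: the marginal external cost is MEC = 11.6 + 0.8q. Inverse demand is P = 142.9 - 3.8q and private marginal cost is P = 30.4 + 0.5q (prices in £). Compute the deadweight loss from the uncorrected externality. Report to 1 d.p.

DWL = £103.7

Market equilibrium (private): 30.4 + 0.5q = 142.9 - 3.8q → q_m = 26.1628.
Social marginal cost = private MC + MEC = 42.0 + 1.3q.
Set SMC = demand: 42.0 + 1.3q = 142.9 - 3.8q → q* = 19.7843.
Between q* and q_m the wedge SMC − demand runs linearly from 0 to MEC(q_m), so the loss is a triangle.
DWL = ½ × 6.3785 × 32.5302 = 103.7469.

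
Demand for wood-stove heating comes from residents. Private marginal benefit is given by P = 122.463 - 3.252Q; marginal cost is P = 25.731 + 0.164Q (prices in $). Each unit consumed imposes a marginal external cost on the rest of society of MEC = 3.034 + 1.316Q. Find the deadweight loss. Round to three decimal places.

Market equilibrium (private): 25.731 + 0.164Q = 122.463 - 3.252Q → Q_m = 28.3173.
Social marginal benefit = demand − MEC = 119.429 - 4.568Q.
Set SMB = MC: 119.429 - 4.568Q = 25.731 + 0.164Q → Q* = 19.8009.
Between Q* and Q_m the wedge MC − SMB runs linearly from 0 to MEC(Q_m), so the loss is a triangle.
DWL = ½ × 8.5164 × 40.2996 = 171.6038.

DWL = $171.604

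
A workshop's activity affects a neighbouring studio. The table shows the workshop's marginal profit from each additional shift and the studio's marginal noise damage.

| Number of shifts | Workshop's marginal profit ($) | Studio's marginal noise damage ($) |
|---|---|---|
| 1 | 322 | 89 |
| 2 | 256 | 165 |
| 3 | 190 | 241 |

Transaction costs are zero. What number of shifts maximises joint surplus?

Bargaining reaches the level where marginal profit last exceeds marginal noise damage.
That holds through level 2 (256 ≥ 165) but not at 3 (190 < 241).

2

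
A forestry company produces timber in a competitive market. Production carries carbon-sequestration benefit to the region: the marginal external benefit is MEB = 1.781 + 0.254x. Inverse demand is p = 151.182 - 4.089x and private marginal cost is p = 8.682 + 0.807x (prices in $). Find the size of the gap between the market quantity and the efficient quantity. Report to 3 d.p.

Market equilibrium (private): 8.682 + 0.807x = 151.182 - 4.089x → x_m = 29.1054.
Social marginal cost = private MC − MEB = 6.901 + 0.553x.
Set SMC = demand: 6.901 + 0.553x = 151.182 - 4.089x → x* = 31.0816.
Gap = |29.1054 − 31.0816| = 1.9762.

1.976 units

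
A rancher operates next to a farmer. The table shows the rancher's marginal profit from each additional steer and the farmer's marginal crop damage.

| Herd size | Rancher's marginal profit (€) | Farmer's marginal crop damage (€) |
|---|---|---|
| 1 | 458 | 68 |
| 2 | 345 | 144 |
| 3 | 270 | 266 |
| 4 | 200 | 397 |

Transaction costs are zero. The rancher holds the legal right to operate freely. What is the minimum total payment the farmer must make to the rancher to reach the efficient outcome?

€200

Left alone the rancher would choose level 4 (marginal profit stays positive).
Efficient level: k* = 3 (marginal profit ≥ marginal crop damage through 3).
The farmer must at least cover the rancher's forgone profit from cutting 4→3: 200 = 200.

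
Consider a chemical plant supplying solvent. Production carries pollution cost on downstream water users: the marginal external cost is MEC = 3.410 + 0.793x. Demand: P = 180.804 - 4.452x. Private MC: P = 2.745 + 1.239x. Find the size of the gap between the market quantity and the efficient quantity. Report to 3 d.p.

4.352 units

Market equilibrium (private): 2.745 + 1.239x = 180.804 - 4.452x → x_m = 31.2878.
Social marginal cost = private MC + MEC = 6.155 + 2.032x.
Set SMC = demand: 6.155 + 2.032x = 180.804 - 4.452x → x* = 26.9354.
Gap = |31.2878 − 26.9354| = 4.3524.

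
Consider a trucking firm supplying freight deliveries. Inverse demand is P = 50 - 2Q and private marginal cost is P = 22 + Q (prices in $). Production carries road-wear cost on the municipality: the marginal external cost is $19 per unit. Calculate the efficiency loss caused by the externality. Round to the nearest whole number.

DWL = $60

Market equilibrium (private): 22 + Q = 50 - 2Q → Q_m = 9.3333.
Social marginal cost = private MC + MEC = 41 + Q.
Set SMC = demand: 41 + Q = 50 - 2Q → Q* = 3.0000.
The welfare-loss triangle has base |Q_m − Q*| and height MEC(Q_m) (the vertical gap between SMC and demand is zero at Q* and MEC at Q_m).
DWL = ½ × 6.3333 × 19.0000 = 60.1664.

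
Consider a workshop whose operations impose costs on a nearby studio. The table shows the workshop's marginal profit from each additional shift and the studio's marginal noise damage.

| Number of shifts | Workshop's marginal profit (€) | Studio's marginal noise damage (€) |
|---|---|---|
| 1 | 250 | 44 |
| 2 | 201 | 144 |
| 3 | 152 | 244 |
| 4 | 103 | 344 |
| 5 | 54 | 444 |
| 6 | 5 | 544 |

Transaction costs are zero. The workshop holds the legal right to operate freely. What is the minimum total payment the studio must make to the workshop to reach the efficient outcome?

Left alone the workshop would choose level 6 (marginal profit stays positive).
Efficient level: k* = 2 (marginal profit ≥ marginal noise damage through 2).
The studio must at least cover the workshop's forgone profit from cutting 6→2: 152 + 103 + 54 + 5 = 314.

€314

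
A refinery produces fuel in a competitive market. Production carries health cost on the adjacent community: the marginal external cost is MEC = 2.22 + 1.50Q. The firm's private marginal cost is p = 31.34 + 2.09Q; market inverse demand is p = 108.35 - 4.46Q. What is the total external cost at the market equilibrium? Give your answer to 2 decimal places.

Market equilibrium (private): 31.34 + 2.09Q = 108.35 - 4.46Q → Q_m = 11.7573.
Total external cost = ∫₀^{Q_m} (2.22 + 1.50Q) dQ = 2.22×11.7573 + ½×1.50×11.7573² = 129.7768.

129.78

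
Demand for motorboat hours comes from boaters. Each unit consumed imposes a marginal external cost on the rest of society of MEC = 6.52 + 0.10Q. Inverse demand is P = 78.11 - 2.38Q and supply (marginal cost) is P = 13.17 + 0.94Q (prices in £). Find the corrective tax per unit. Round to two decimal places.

tax = £8.23 per unit

Social marginal benefit = demand − MEC = 71.59 - 2.48Q.
Set SMB = MC: 71.59 - 2.48Q = 13.17 + 0.94Q → Q* = 17.0819.
The Pigouvian tax equals MEC at Q*: 6.52 + 0.10×17.0819 = 8.2282.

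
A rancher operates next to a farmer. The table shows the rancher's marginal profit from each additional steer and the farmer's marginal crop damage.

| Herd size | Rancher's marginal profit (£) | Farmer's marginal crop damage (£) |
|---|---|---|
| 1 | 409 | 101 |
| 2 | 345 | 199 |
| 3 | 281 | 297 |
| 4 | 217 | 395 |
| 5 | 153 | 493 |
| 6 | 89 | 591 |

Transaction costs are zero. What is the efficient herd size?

2

Bargaining reaches the level where marginal profit last exceeds marginal crop damage.
That holds through level 2 (345 ≥ 199) but not at 3 (281 < 297).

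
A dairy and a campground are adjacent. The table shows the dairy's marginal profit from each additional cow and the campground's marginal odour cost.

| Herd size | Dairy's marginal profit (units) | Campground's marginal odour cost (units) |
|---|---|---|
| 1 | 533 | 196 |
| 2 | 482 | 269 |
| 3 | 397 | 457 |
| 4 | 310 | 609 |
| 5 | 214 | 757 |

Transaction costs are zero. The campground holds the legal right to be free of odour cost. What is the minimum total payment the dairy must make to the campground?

465

Efficient level: marginal profit ≥ marginal odour cost through level 2, so k* = 2.
With the campground holding the right, the dairy must at least compensate total damage at k*: 196 + 269 = 465.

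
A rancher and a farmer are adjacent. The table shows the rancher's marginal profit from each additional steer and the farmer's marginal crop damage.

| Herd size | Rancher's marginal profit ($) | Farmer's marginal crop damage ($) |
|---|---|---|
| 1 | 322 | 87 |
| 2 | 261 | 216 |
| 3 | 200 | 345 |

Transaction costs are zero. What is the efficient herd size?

2

Bargaining reaches the level where marginal profit last exceeds marginal crop damage.
That holds through level 2 (261 ≥ 216) but not at 3 (200 < 345).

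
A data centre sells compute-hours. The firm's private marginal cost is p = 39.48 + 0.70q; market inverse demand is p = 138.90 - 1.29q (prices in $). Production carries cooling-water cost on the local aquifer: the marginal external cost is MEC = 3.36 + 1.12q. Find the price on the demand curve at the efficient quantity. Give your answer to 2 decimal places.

Social marginal cost = private MC + MEC = 42.84 + 1.82q.
Set SMC = demand: 42.84 + 1.82q = 138.90 - 1.29q → q* = 30.8875.
Consumer price on the demand curve at q*: 138.90 − 1.29×30.8875 = 99.0551.

P = $99.06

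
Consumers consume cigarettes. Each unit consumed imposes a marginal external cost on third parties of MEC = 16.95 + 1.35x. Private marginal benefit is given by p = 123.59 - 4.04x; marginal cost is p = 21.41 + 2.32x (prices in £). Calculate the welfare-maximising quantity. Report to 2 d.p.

Social marginal benefit = demand − MEC = 106.64 - 5.39x.
Set SMB = MC: 106.64 - 5.39x = 21.41 + 2.32x → x* = 11.0545.

x* = 11.05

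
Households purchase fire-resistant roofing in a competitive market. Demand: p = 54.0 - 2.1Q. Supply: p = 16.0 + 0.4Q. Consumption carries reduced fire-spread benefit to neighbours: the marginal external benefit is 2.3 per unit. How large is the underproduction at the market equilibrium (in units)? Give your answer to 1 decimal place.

0.9 units

Market equilibrium (private): 16.0 + 0.4Q = 54.0 - 2.1Q → Q_m = 15.2000.
Social marginal benefit = demand + MEB = 56.3 - 2.1Q.
Set SMB = MC: 56.3 - 2.1Q = 16.0 + 0.4Q → Q* = 16.1200.
Gap = |15.2000 − 16.1200| = 0.9200.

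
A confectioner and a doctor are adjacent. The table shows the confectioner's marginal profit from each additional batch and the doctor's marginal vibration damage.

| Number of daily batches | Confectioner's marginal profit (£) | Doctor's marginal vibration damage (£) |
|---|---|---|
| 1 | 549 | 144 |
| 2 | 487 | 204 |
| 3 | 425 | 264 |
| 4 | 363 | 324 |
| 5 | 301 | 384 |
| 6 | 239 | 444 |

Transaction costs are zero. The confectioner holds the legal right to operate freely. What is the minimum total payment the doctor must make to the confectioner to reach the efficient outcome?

£540

Left alone the confectioner would choose level 6 (marginal profit stays positive).
Efficient level: k* = 4 (marginal profit ≥ marginal vibration damage through 4).
The doctor must at least cover the confectioner's forgone profit from cutting 6→4: 301 + 239 = 540.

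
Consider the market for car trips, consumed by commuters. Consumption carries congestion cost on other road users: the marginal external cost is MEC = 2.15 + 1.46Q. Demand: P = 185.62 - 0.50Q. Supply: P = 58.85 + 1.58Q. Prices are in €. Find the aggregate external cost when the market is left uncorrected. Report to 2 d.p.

Market equilibrium (private): 58.85 + 1.58Q = 185.62 - 0.50Q → Q_m = 60.9471.
Total external cost = ∫₀^{Q_m} (2.15 + 1.46Q) dQ = 2.15×60.9471 + ½×1.46×60.9471² = 2842.6570.

€2842.66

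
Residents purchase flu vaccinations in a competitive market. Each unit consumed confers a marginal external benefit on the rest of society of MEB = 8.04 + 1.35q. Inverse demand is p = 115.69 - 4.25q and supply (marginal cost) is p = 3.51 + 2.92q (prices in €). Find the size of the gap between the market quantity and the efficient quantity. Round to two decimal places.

5.01 units

Market equilibrium (private): 3.51 + 2.92q = 115.69 - 4.25q → q_m = 15.6457.
Social marginal benefit = demand + MEB = 123.73 - 2.90q.
Set SMB = MC: 123.73 - 2.90q = 3.51 + 2.92q → q* = 20.6564.
Gap = |15.6457 − 20.6564| = 5.0107.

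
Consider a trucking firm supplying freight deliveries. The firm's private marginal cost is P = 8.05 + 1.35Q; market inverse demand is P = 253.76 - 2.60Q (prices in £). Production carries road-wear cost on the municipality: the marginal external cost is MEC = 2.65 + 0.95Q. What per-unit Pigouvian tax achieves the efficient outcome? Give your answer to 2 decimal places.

Social marginal cost = private MC + MEC = 10.70 + 2.30Q.
Set SMC = demand: 10.70 + 2.30Q = 253.76 - 2.60Q → Q* = 49.6041.
The Pigouvian tax equals MEC at Q*: 2.65 + 0.95×49.6041 = 49.7739.

tax = £49.77 per unit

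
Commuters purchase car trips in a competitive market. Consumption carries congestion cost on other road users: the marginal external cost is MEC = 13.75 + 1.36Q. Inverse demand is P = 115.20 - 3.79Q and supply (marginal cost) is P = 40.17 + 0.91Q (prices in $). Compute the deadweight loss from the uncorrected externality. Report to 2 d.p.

DWL = $103.75

Market equilibrium (private): 40.17 + 0.91Q = 115.20 - 3.79Q → Q_m = 15.9638.
Social marginal benefit = demand − MEC = 101.45 - 5.15Q.
Set SMB = MC: 101.45 - 5.15Q = 40.17 + 0.91Q → Q* = 10.1122.
The welfare-loss triangle has base |Q_m − Q*| and height MEC(Q_m) (the vertical gap between SMB and MC is zero at Q* and MEC at Q_m).
DWL = ½ × 5.8516 × 35.4608 = 103.7512.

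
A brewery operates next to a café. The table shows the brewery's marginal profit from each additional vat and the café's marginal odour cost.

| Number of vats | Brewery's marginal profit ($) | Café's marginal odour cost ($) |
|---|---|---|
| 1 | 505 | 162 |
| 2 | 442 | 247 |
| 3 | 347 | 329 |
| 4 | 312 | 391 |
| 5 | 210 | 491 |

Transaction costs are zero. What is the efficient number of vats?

Bargaining reaches the level where marginal profit last exceeds marginal odour cost.
That holds through level 3 (347 ≥ 329) but not at 4 (312 < 391).

3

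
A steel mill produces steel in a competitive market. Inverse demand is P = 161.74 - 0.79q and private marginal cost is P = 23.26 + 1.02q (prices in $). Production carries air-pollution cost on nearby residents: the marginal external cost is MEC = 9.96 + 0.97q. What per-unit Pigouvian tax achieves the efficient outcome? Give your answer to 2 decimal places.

tax = $54.80 per unit

Social marginal cost = private MC + MEC = 33.22 + 1.99q.
Set SMC = demand: 33.22 + 1.99q = 161.74 - 0.79q → q* = 46.2302.
The Pigouvian tax equals MEC at q*: 9.96 + 0.97×46.2302 = 54.8033.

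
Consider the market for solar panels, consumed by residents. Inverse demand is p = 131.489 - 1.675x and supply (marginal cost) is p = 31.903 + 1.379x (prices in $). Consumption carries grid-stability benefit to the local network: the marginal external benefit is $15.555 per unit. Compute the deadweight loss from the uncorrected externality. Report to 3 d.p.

DWL = $39.613

Market equilibrium (private): 31.903 + 1.379x = 131.489 - 1.675x → x_m = 32.6084.
Social marginal benefit = demand + MEB = 147.044 - 1.675x.
Set SMB = MC: 147.044 - 1.675x = 31.903 + 1.379x → x* = 37.7017.
The welfare-loss triangle has base |x_m − x*| and height MEB(x_m) (the vertical gap between SMB and MC is zero at x* and MEB at x_m).
DWL = ½ × 5.0933 × 15.5550 = 39.6131.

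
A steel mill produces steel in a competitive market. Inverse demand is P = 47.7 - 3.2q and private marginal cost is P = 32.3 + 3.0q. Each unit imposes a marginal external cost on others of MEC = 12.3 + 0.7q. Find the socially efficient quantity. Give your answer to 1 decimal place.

q* = 0.4

Social marginal cost = private MC + MEC = 44.6 + 3.7q.
Set SMC = demand: 44.6 + 3.7q = 47.7 - 3.2q → q* = 0.4493.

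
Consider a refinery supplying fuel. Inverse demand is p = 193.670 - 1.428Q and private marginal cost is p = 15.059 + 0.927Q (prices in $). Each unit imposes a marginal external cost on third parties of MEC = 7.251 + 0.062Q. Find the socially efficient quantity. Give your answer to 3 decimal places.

Social marginal cost = private MC + MEC = 22.310 + 0.989Q.
Set SMC = demand: 22.310 + 0.989Q = 193.670 - 1.428Q → Q* = 70.8978.

Q* = 70.898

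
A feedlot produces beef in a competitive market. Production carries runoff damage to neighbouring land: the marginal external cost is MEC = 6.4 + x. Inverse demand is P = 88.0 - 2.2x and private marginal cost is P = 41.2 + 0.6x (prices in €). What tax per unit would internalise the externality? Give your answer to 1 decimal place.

Social marginal cost = private MC + MEC = 47.6 + 1.6x.
Set SMC = demand: 47.6 + 1.6x = 88.0 - 2.2x → x* = 10.6316.
The Pigouvian tax equals MEC at x*: 6.4 + 1.0×10.6316 = 17.0316.

tax = €17.0 per unit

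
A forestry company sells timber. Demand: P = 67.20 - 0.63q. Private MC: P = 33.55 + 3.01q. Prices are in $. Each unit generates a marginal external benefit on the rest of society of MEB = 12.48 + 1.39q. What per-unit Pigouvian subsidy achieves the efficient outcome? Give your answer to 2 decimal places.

subsidy = $40.98 per unit

Social marginal cost = private MC − MEB = 21.07 + 1.62q.
Set SMC = demand: 21.07 + 1.62q = 67.20 - 0.63q → q* = 20.5022.
The Pigouvian subsidy equals MEB at q*: 12.48 + 1.39×20.5022 = 40.9781.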